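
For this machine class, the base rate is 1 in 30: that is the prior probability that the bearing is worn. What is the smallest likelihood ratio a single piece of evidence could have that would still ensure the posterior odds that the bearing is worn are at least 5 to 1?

145

Prior odds = (1/30)/(29/30) = 1/29.
Target odds = 5.
Required Bayes factor = 5 ÷ (1/29) = 145.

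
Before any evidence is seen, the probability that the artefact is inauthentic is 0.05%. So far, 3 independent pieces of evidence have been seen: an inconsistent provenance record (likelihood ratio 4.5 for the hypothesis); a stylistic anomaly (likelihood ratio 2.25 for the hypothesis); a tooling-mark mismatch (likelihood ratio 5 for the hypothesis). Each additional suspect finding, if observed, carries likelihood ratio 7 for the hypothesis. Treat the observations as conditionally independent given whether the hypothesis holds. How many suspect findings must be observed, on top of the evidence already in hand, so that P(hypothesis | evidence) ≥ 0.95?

4

Prior odds = 0.0005/0.9995 = 1/1999.
Combined Bayes factor of the evidence already in hand = 4.5 × 2.25 × 5 = 50.625.
Odds after that evidence = (1/1999) × 50.625 = 405/15992.
Target odds = 0.95/0.05 = 19.
Need 7ⁿ ≥ 19 ÷ (405/15992) = 303848/405.
7³ = 343 falls short of 303848/405 but 7⁴ = 2401 reaches it, so n = 4.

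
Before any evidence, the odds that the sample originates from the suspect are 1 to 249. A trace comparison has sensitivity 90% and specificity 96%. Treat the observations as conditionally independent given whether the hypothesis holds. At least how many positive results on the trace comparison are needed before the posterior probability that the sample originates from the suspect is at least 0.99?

4

Prior odds = 1/249.
False-positive rate = 1 − 0.96 = 0.04; likelihood ratio of a positive = 0.9/0.04 = 22.5.
Target odds: 0.99 ÷ 0.01 = 99.
Require 22.5ⁿ ≥ 99 ÷ (1/249) = 24651.
22.5³ = 11390.625 falls short of 24651 but 22.5⁴ = 256289.0625 reaches it, so n = 4.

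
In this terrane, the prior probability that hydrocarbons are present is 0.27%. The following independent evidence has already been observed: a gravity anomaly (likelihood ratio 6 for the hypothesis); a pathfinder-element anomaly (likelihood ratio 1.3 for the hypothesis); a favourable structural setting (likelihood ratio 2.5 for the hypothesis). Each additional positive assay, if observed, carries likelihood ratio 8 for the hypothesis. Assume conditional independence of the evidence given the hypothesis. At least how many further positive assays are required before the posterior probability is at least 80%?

Prior odds = 0.0027/0.9973 = 27/9973.
Combined Bayes factor of the evidence already in hand = 6 × 1.3 × 2.5 = 19.5.
Odds after that evidence = (27/9973) × 19.5 = 1053/19946.
Target odds = 0.8/0.2 = 4.
Need 8ⁿ ≥ 4 ÷ (1053/19946) = 79784/1053.
8² = 64 falls short of 79784/1053 but 8³ = 512 reaches it, so n = 3.

3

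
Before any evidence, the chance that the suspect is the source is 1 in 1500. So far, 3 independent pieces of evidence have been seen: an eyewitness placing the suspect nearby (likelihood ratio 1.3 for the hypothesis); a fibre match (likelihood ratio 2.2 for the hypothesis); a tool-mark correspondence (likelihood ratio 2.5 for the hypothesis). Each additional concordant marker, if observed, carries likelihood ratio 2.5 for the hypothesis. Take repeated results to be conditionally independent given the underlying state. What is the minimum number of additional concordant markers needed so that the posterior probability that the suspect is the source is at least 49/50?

11

Prior odds = (1/1500)/(1499/1500) = 1/1499.
Combined Bayes factor of the evidence already in hand = 1.3 × 2.2 × 2.5 = 7.15.
Odds after that evidence = (1/1499) × 7.15 = 143/29980.
Target odds = 0.98/0.02 = 49.
Need 2.5ⁿ ≥ 49 ÷ (143/29980) = 1469020/143.
2.5¹⁰ = 9765625/1024 falls short of 1469020/143 but 2.5¹¹ = 48828125/2048 reaches it, so n = 11.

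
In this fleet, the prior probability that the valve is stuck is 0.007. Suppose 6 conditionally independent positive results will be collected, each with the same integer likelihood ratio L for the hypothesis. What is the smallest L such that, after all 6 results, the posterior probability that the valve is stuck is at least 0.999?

8

Prior odds = 0.007/0.993 = 7/993.
Target odds = 0.999/0.001 = 999.
Need L⁶ ≥ 999 ÷ (7/993) = 992007/7.
7⁶ = 117649 < 992007/7 ≤ 262144 = 8⁶, so L = 8.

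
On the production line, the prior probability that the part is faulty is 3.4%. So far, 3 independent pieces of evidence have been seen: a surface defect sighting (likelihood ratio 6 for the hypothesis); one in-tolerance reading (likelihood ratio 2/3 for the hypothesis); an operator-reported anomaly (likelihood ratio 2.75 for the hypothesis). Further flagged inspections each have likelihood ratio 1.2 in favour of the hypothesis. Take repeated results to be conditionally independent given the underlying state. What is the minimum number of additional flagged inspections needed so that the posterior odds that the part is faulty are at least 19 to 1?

22

Prior odds = 0.034/0.966 = 17/483.
Combined Bayes factor of the evidence already in hand = 6 × (2/3) × 2.75 = 11.
Odds after that evidence = (17/483) × 11 = 187/483.
Target odds = 19.
Need 1.2ⁿ ≥ 19 ÷ (187/483) = 9177/187.
1.2²¹ ≈46.0051 falls short of 9177/187 but 1.2²² ≈55.2061 reaches it, so n = 22.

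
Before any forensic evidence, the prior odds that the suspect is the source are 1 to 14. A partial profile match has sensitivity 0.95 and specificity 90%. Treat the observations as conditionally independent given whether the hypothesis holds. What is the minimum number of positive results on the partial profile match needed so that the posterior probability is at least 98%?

Prior odds = 1/14.
False-positive rate = 1 − 0.9 = 0.1; likelihood ratio of a positive = 0.95/0.1 = 9.5.
Target odds: 0.98 ÷ 0.02 = 49.
Require 9.5ⁿ ≥ 49 ÷ (1/14) = 686.
9.5² = 90.25 falls short of 686 but 9.5³ = 857.375 reaches it, so n = 3.

3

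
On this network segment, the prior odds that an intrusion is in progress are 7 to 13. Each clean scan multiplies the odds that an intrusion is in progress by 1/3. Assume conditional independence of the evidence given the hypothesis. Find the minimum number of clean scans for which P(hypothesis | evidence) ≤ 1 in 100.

Prior odds = 7/13.
Likelihood ratio per clean scan = 1/3.
Target odds: 0.01 ÷ 0.99 = 1/99.
Need (7/13) × (1/3)ⁿ ≤ 1/99, i.e. (1/3)ⁿ ≤ 13/693.
(1/3)³ = 1/27 is still above 13/693 but (1/3)⁴ = 1/81 is at or below it, so n = 4.

4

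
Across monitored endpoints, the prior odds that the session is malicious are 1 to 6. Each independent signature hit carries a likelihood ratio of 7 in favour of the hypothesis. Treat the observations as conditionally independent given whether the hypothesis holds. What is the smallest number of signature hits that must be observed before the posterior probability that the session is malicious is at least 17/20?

Prior odds = 1/6.
Likelihood ratio per signature hit = 7.
Target odds: 0.85 ÷ 0.15 = 17/3.
Require 7ⁿ ≥ 17/3 ÷ (1/6) = 34.
7¹ = 7 falls short of 34 but 7² = 49 reaches it, so n = 2.

2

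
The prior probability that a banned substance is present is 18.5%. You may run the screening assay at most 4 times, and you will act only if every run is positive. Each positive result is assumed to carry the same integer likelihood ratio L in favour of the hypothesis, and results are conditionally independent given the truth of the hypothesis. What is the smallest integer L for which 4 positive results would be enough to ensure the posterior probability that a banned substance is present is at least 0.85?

3

Prior odds = 0.185/0.815 = 37/163.
Target odds = 0.85/0.15 = 17/3.
Need L⁴ ≥ 17/3 ÷ (37/163) = 2771/111.
2⁴ = 16 < 2771/111 ≤ 81 = 3⁴, so L = 3.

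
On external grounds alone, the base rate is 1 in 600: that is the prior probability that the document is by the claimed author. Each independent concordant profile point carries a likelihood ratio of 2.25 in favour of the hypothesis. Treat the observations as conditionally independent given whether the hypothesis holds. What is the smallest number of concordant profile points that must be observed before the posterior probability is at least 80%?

10

Prior odds = (1/600)/(599/600) = 1/599.
Likelihood ratio per concordant profile point = 2.25.
Target posterior odds = 0.8/0.2 = 4.
Require 2.25ⁿ ≥ 4 ÷ (1/599) = 2396.
2.25⁹ = 387420489/262144 falls short of 2396 but 2.25¹⁰ ≈3325.26 reaches it, so n = 10.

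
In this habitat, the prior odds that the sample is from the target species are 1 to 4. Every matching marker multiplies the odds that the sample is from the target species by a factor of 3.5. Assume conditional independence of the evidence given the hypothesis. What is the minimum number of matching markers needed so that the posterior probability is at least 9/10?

Prior odds = 0.25.
Likelihood ratio per matching marker = 3.5.
Target odds: 0.9 ÷ 0.1 = 9.
Require 3.5ⁿ ≥ 9 ÷ 0.25 = 36.
3.5² = 12.25 falls short of 36 but 3.5³ = 42.875 reaches it, so n = 3.

3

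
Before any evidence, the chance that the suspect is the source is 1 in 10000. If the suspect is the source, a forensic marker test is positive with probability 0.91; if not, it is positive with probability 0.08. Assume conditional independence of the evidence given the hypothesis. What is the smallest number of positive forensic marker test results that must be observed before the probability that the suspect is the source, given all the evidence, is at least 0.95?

5

Prior odds: 0.0001 ÷ 0.9999 = 1/9999.
Likelihood ratio of a positive = 0.91/0.08 = 11.375.
Target posterior odds = 0.95/0.05 = 19.
Require 11.375ⁿ ≥ 19 ÷ (1/9999) = 189981.
11.375⁴ = 68574961/4096 falls short of 189981 but 11.375⁵ ≈190439 reaches it, so n = 5.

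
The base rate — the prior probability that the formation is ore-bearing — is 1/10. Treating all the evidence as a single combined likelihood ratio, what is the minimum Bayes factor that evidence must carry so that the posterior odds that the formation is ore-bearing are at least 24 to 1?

216

Prior odds = 0.1/0.9 = 1/9.
Target odds = 24.
Required Bayes factor = 24 ÷ (1/9) = 216.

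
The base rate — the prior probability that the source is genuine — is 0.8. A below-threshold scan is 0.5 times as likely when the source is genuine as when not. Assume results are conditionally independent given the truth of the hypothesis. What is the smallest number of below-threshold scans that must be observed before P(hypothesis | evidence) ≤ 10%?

6

Prior odds: 0.8 ÷ 0.2 = 4.
Likelihood ratio per below-threshold scan = 0.5.
Target odds: 0.1 ÷ 0.9 = 1/9.
Require 0.5ⁿ ≤ 1/9 ÷ 4 = 1/36.
0.5⁵ = 0.03125 is still above 1/36 but 0.5⁶ = 0.015625 is at or below it, so n = 6.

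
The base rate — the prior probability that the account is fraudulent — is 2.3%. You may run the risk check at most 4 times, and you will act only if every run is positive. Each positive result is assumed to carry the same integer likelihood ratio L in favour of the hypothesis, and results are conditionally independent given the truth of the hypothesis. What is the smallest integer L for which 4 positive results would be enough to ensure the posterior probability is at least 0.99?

9

Prior odds = 0.023/0.977 = 23/977.
Target odds = 0.99/0.01 = 99.
Need L⁴ ≥ 99 ÷ (23/977) = 96723/23.
8⁴ = 4096 < 96723/23 ≤ 6561 = 9⁴, so L = 9.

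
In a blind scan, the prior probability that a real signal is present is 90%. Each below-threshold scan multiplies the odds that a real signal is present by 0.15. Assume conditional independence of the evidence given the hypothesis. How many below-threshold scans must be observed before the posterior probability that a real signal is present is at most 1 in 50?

Prior odds = 0.9/0.1 = 9.
Likelihood ratio per below-threshold scan = 0.15.
Target posterior odds = 0.02/0.98 = 1/49.
Need 9 × 0.15ⁿ ≤ 1/49, i.e. 0.15ⁿ ≤ 1/441.
0.15³ = 0.003375 is still above 1/441 but 0.15⁴ = 81/160000 is at or below it, so n = 4.

4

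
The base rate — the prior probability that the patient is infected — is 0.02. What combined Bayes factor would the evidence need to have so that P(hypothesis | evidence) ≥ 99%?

4851

Prior odds = 0.02/0.98 = 1/49.
Target odds = 0.99/0.01 = 99.
Required Bayes factor = 99 ÷ (1/49) = 4851.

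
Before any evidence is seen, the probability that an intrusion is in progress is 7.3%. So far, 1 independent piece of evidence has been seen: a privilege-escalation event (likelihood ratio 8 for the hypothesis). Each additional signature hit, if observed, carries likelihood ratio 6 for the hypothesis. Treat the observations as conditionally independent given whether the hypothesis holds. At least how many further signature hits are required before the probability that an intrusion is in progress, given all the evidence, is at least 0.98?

Prior odds = 0.073/0.927 = 73/927.
Bayes factor of the evidence already in hand = 8.
Odds after that evidence = (73/927) × 8 = 584/927.
Target odds = 0.98/0.02 = 49.
Need 6ⁿ ≥ 49 ÷ (584/927) = 45423/584.
6² = 36 falls short of 45423/584 but 6³ = 216 reaches it, so n = 3.

3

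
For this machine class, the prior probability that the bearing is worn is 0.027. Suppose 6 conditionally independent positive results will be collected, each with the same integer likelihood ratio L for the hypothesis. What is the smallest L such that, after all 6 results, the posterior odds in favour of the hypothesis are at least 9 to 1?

Prior odds = 0.027/0.973 = 27/973.
Target odds = 9.
Need L⁶ ≥ 9 ÷ (27/973) = 973/3.
2⁶ = 64 < 973/3 ≤ 729 = 3⁶, so L = 3.

3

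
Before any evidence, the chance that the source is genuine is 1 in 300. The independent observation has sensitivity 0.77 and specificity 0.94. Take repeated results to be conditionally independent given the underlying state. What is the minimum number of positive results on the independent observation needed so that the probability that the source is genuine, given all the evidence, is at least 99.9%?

5

Prior odds: (1/300) ÷ (299/300) = 1/299.
False-positive rate = 1 − 0.94 = 0.06; likelihood ratio of a positive = 0.77/0.06 = 77/6.
Target posterior odds = 0.999/0.001 = 999.
Require (77/6)ⁿ ≥ 999 ÷ (1/299) = 298701.
(77/6)⁴ = 35153041/1296 falls short of 298701 but (77/6)⁵ ≈348095 reaches it, so n = 5.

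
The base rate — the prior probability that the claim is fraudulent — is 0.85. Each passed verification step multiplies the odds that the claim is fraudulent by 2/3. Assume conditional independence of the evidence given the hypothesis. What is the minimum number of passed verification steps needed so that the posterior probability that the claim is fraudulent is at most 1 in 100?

Prior odds = 0.85/0.15 = 17/3.
Likelihood ratio per passed verification step = 2/3.
Target odds: 0.01 ÷ 0.99 = 1/99.
Require (2/3)ⁿ ≤ 1/99 ÷ (17/3) = 1/561.
(2/3)¹⁵ = 32768/14348907 is still above 1/561 but (2/3)¹⁶ = 65536/43046721 is at or below it, so n = 16.

16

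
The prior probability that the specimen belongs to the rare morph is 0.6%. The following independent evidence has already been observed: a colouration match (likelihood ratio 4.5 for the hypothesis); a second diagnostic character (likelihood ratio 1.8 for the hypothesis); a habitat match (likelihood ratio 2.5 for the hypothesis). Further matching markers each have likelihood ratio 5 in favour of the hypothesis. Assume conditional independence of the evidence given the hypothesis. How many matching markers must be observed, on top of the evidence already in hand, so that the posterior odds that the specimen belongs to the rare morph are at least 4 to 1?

3

Prior odds = 0.006/0.994 = 3/497.
Combined Bayes factor of the evidence already in hand = 4.5 × 1.8 × 2.5 = 20.25.
Odds after that evidence = (3/497) × 20.25 = 243/1988.
Target odds = 4.
Need 5ⁿ ≥ 4 ÷ (243/1988) = 7952/243.
5² = 25 falls short of 7952/243 but 5³ = 125 reaches it, so n = 3.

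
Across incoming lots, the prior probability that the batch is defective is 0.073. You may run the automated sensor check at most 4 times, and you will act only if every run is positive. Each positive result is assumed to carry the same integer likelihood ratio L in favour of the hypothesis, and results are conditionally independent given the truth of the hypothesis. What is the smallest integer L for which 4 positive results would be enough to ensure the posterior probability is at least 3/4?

Prior odds = 0.073/0.927 = 73/927.
Target odds = 0.75/0.25 = 3.
Need L⁴ ≥ 3 ÷ (73/927) = 2781/73.
2⁴ = 16 < 2781/73 ≤ 81 = 3⁴, so L = 3.

3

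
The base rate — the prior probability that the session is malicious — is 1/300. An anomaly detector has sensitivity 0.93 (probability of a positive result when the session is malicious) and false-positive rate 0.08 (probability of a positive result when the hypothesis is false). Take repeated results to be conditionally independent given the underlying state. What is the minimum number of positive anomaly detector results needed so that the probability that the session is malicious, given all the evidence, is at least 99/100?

5

Prior odds: (1/300) ÷ (299/300) = 1/299.
Likelihood ratio of a positive result = 0.93/0.08 = 11.625.
Target posterior odds = 0.99/0.01 = 99.
Need (1/299) × 11.625ⁿ ≥ 99, i.e. 11.625ⁿ ≥ 29601.
11.625⁴ = 74805201/4096 falls short of 29601 but 11.625⁵ ≈212307 reaches it, so n = 5.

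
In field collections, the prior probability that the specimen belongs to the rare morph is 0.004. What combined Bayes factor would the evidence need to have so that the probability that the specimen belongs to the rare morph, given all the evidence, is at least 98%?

Prior odds = 0.004/0.996 = 1/249.
Target odds = 0.98/0.02 = 49.
Required Bayes factor = 49 ÷ (1/249) = 12201.

12201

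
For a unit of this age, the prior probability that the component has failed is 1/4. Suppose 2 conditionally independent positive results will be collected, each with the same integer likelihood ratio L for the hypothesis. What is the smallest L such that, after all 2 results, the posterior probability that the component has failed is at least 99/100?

Prior odds = 0.25/0.75 = 1/3.
Target odds = 0.99/0.01 = 99.
Need L² ≥ 99 ÷ (1/3) = 297.
17² = 289 < 297 ≤ 324 = 18², so L = 18.

18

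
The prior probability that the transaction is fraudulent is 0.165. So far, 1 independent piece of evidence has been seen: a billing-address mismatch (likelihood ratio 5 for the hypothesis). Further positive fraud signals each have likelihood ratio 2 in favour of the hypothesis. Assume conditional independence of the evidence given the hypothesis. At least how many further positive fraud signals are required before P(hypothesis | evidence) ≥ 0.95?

5

Prior odds = 0.165/0.835 = 33/167.
Bayes factor of the evidence already in hand = 5.
Odds after that evidence = (33/167) × 5 = 165/167.
Target odds = 0.95/0.05 = 19.
Need 2ⁿ ≥ 19 ÷ (165/167) = 3173/165.
2⁴ = 16 falls short of 3173/165 but 2⁵ = 32 reaches it, so n = 5.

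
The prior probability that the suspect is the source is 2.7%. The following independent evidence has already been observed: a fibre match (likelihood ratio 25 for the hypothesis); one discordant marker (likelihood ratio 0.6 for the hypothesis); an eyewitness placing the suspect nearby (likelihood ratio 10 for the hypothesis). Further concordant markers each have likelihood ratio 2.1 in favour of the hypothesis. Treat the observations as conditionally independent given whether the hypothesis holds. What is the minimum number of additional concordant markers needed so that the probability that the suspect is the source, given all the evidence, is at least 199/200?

Prior odds = 0.027/0.973 = 27/973.
Combined Bayes factor of the evidence already in hand = 25 × 0.6 × 10 = 150.
Odds after that evidence = (27/973) × 150 = 4050/973.
Target odds = 0.995/0.005 = 199.
Need 2.1ⁿ ≥ 199 ÷ (4050/973) = 193627/4050.
2.1⁵ = 4084101/100000 falls short of 193627/4050 but 2.1⁶ = 85766121/1000000 reaches it, so n = 6.

6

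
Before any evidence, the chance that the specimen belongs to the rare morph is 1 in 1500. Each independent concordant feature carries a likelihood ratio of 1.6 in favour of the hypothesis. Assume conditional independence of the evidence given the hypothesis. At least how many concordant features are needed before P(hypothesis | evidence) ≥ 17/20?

Prior odds: (1/1500) ÷ (1499/1500) = 1/1499.
Likelihood ratio per concordant feature = 1.6.
Target odds: 0.85 ÷ 0.15 = 17/3.
Require 1.6ⁿ ≥ 17/3 ÷ (1/1499) = 25483/3.
1.6¹⁹ ≈7555.79 falls short of 25483/3 but 1.6²⁰ ≈12089.3 reaches it, so n = 20.

20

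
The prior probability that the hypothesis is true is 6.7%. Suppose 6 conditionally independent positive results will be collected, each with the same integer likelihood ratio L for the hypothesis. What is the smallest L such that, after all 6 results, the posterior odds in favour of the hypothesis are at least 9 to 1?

Prior odds = 0.067/0.933 = 67/933.
Target odds = 9.
Need L⁶ ≥ 9 ÷ (67/933) = 8397/67.
2⁶ = 64 < 8397/67 ≤ 729 = 3⁶, so L = 3.

3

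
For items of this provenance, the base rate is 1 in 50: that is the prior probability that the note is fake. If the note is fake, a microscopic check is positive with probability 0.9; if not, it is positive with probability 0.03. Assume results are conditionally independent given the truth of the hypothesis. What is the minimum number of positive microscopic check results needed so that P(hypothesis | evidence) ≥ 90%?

2

Prior odds = 0.02/0.98 = 1/49.
Likelihood ratio of a positive = 0.9/0.03 = 30.
Target odds: 0.9 ÷ 0.1 = 9.
Need (1/49) × 30ⁿ ≥ 9, i.e. 30ⁿ ≥ 441.
30¹ = 30 falls short of 441 but 30² = 900 reaches it, so n = 2.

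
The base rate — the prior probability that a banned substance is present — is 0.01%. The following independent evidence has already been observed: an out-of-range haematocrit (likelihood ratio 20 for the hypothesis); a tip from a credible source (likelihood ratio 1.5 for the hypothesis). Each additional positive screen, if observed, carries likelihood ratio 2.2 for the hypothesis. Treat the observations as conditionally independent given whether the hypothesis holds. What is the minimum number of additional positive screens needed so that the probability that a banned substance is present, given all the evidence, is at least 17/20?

10

Prior odds = 0.0001/0.9999 = 1/9999.
Combined Bayes factor of the evidence already in hand = 20 × 1.5 = 30.
Odds after that evidence = (1/9999) × 30 = 10/3333.
Target odds = 0.85/0.15 = 17/3.
Need 2.2ⁿ ≥ 17/3 ÷ (10/3333) = 1888.7.
2.2⁹ ≈1207.27 falls short of 1888.7 but 2.2¹⁰ ≈2655.99 reaches it, so n = 10.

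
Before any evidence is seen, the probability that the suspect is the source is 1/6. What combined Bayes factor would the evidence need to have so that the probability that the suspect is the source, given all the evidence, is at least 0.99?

495

Prior odds = (1/6)/(5/6) = 0.2.
Target odds = 0.99/0.01 = 99.
Required Bayes factor = 99 ÷ 0.2 = 495.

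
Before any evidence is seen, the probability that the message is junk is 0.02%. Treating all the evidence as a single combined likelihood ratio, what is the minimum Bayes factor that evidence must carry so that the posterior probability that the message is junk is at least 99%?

494901

Prior odds = 0.0002/0.9998 = 1/4999.
Target odds = 0.99/0.01 = 99.
Required Bayes factor = 99 ÷ (1/4999) = 494901.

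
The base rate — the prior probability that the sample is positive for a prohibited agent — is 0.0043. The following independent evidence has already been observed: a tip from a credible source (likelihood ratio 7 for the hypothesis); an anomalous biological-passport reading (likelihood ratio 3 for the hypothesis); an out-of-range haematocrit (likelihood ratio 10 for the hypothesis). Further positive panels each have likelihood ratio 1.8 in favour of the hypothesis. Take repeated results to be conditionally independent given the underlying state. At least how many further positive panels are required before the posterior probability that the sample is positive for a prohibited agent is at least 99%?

8

Prior odds = 0.0043/0.9957 = 43/9957.
Combined Bayes factor of the evidence already in hand = 7 × 3 × 10 = 210.
Odds after that evidence = (43/9957) × 210 = 3010/3319.
Target odds = 0.99/0.01 = 99.
Need 1.8ⁿ ≥ 99 ÷ (3010/3319) = 328581/3010.
1.8⁷ = 4782969/78125 falls short of 328581/3010 but 1.8⁸ = 43046721/390625 reaches it, so n = 8.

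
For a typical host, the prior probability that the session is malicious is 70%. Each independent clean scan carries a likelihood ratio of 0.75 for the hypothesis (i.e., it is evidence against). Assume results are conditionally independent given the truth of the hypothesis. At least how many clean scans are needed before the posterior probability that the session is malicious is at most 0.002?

25

Prior odds = 0.7/0.3 = 7/3.
Likelihood ratio per clean scan = 0.75.
Target odds: 0.002 ÷ 0.998 = 1/499.
Need (7/3) × 0.75ⁿ ≤ 1/499, i.e. 0.75ⁿ ≤ 3/3493.
0.75²⁴ ≈0.00100339 is still above 3/3493 but 0.75²⁵ ≈0.000752543 is at or below it, so n = 25.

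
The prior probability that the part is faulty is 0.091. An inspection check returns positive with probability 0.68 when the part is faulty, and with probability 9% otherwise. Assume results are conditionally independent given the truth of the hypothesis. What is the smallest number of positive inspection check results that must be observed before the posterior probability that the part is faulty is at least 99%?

4

Prior odds = 0.091/0.909 = 91/909.
Likelihood ratio of a positive result = 0.68/0.09 = 68/9.
Target posterior odds = 0.99/0.01 = 99.
Need (91/909) × (68/9)ⁿ ≥ 99, i.e. (68/9)ⁿ ≥ 89991/91.
(68/9)³ = 314432/729 falls short of 89991/91 but (68/9)⁴ = 21381376/6561 reaches it, so n = 4.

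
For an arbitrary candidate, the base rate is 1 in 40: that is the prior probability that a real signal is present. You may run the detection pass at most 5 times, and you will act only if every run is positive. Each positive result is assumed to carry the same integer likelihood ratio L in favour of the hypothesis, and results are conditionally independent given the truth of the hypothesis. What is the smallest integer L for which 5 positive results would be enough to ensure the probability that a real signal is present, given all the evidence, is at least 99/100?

6

Prior odds = 0.025/0.975 = 1/39.
Target odds = 0.99/0.01 = 99.
Need L⁵ ≥ 99 ÷ (1/39) = 3861.
5⁵ = 3125 < 3861 ≤ 7776 = 6⁵, so L = 6.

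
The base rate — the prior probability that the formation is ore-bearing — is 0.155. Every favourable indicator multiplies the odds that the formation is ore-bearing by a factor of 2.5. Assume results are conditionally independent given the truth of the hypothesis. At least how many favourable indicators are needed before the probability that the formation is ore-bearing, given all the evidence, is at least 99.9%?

Prior odds = 0.155/0.845 = 31/169.
Likelihood ratio per favourable indicator = 2.5.
Target posterior odds = 0.999/0.001 = 999.
Need (31/169) × 2.5ⁿ ≥ 999, i.e. 2.5ⁿ ≥ 168831/31.
2.5⁹ = 1953125/512 falls short of 168831/31 but 2.5¹⁰ = 9765625/1024 reaches it, so n = 10.

10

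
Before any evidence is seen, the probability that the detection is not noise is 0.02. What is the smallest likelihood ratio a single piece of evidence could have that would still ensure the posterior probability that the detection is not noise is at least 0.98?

2401

Prior odds = 0.02/0.98 = 1/49.
Target odds = 0.98/0.02 = 49.
Required Bayes factor = 49 ÷ (1/49) = 2401.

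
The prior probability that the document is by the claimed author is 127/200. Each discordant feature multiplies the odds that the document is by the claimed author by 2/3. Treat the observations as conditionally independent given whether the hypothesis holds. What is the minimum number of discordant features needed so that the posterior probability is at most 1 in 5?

Prior odds: 0.635 ÷ 0.365 = 127/73.
Likelihood ratio per discordant feature = 2/3.
Target posterior odds = 0.2/0.8 = 0.25.
Require (2/3)ⁿ ≤ 0.25 ÷ (127/73) = 73/508.
(2/3)⁴ = 16/81 is still above 73/508 but (2/3)⁵ = 32/243 is at or below it, so n = 5.

5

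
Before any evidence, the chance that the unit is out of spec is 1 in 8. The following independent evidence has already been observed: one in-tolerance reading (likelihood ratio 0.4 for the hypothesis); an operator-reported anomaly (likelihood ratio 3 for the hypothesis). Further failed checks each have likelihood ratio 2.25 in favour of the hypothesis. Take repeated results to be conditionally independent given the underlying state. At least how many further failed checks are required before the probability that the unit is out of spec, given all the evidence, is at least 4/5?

Prior odds = 0.125/0.875 = 1/7.
Combined Bayes factor of the evidence already in hand = 0.4 × 3 = 1.2.
Odds after that evidence = (1/7) × 1.2 = 6/35.
Target odds = 0.8/0.2 = 4.
Need 2.25ⁿ ≥ 4 ÷ (6/35) = 70/3.
2.25³ = 11.390625 falls short of 70/3 but 2.25⁴ = 25.62890625 reaches it, so n = 4.

4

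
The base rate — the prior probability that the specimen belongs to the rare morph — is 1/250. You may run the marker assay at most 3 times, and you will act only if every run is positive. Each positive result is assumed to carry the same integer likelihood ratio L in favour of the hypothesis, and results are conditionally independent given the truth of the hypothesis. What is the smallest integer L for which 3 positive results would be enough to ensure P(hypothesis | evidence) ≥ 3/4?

10

Prior odds = 0.004/0.996 = 1/249.
Target odds = 0.75/0.25 = 3.
Need L³ ≥ 3 ÷ (1/249) = 747.
9³ = 729 < 747 ≤ 1000 = 10³, so L = 10.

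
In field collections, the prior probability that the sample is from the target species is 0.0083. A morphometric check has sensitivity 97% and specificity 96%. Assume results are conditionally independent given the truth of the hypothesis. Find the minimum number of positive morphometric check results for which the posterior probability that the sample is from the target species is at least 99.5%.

Prior odds = 0.0083/0.9917 = 83/9917.
False-positive rate = 1 − 0.96 = 0.04; likelihood ratio of a positive = 0.97/0.04 = 24.25.
Target odds: 0.995 ÷ 0.005 = 199.
Need (83/9917) × 24.25ⁿ ≥ 199, i.e. 24.25ⁿ ≥ 1973483/83.
24.25³ = 912673/64 falls short of 1973483/83 but 24.25⁴ = 88529281/256 reaches it, so n = 4.

4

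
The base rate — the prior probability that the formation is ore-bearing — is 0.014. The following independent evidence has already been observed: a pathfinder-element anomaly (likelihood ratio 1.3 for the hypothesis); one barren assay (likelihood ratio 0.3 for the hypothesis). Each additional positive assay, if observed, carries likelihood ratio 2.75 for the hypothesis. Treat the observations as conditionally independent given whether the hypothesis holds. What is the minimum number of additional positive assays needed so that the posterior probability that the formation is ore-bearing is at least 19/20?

9

Prior odds = 0.014/0.986 = 7/493.
Combined Bayes factor of the evidence already in hand = 1.3 × 0.3 = 0.39.
Odds after that evidence = (7/493) × 0.39 = 273/49300.
Target odds = 0.95/0.05 = 19.
Need 2.75ⁿ ≥ 19 ÷ (273/49300) = 936700/273.
2.75⁸ = 214358881/65536 falls short of 936700/273 but 2.75⁹ ≈8994.86 reaches it, so n = 9.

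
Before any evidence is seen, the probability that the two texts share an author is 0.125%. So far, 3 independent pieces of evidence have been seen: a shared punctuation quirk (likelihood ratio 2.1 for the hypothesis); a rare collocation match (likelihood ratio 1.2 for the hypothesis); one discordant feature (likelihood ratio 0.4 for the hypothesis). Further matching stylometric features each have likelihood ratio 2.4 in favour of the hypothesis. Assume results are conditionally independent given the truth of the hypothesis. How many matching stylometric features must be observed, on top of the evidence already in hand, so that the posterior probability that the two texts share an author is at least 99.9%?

16

Prior odds = 0.00125/0.99875 = 1/799.
Combined Bayes factor of the evidence already in hand = 2.1 × 1.2 × 0.4 = 1.008.
Odds after that evidence = (1/799) × 1.008 = 126/99875.
Target odds = 0.999/0.001 = 999.
Need 2.4ⁿ ≥ 999 ÷ (126/99875) = 11086125/14.
2.4¹⁵ ≈504857 falls short of 11086125/14 but 2.4¹⁶ ≈1.21166e+06 reaches it, so n = 16.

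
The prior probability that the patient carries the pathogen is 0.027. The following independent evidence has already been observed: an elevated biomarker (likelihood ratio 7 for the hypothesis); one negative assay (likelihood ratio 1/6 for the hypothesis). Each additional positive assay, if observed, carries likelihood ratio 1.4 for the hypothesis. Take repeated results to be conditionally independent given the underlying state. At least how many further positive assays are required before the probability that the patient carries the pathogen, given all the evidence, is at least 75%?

14

Prior odds = 0.027/0.973 = 27/973.
Combined Bayes factor of the evidence already in hand = 7 × (1/6) = 7/6.
Odds after that evidence = (27/973) × 7/6 = 9/278.
Target odds = 0.75/0.25 = 3.
Need 1.4ⁿ ≥ 3 ÷ (9/278) = 278/3.
1.4¹³ ≈79.3715 falls short of 278/3 but 1.4¹⁴ ≈111.12 reaches it, so n = 14.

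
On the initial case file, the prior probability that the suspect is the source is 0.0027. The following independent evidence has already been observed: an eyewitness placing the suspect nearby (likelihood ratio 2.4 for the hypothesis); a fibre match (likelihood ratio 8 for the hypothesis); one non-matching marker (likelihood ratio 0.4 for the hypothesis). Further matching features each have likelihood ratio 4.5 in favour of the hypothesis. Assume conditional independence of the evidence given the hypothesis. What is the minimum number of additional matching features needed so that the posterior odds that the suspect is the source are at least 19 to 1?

5

Prior odds = 0.0027/0.9973 = 27/9973.
Combined Bayes factor of the evidence already in hand = 2.4 × 8 × 0.4 = 7.68.
Odds after that evidence = (27/9973) × 7.68 = 5184/249325.
Target odds = 19.
Need 4.5ⁿ ≥ 19 ÷ (5184/249325) = 4737175/5184.
4.5⁴ = 410.0625 falls short of 4737175/5184 but 4.5⁵ = 1845.28125 reaches it, so n = 5.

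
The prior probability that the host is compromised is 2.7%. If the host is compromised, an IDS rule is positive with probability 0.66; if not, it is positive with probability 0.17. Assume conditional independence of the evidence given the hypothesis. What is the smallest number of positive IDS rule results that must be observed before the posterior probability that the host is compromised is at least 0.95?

Prior odds: 0.027 ÷ 0.973 = 27/973.
Likelihood ratio of a positive = 0.66/0.17 = 66/17.
Target posterior odds = 0.95/0.05 = 19.
Require (66/17)ⁿ ≥ 19 ÷ (27/973) = 18487/27.
(66/17)⁴ = 18974736/83521 falls short of 18487/27 but (66/17)⁵ ≈882.013 reaches it, so n = 5.

5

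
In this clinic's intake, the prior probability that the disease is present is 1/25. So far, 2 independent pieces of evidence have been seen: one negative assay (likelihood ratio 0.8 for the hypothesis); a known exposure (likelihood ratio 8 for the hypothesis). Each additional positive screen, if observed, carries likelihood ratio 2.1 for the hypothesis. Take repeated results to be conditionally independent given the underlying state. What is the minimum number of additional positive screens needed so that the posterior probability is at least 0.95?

Prior odds = 0.04/0.96 = 1/24.
Combined Bayes factor of the evidence already in hand = 0.8 × 8 = 6.4.
Odds after that evidence = (1/24) × 6.4 = 4/15.
Target odds = 0.95/0.05 = 19.
Need 2.1ⁿ ≥ 19 ÷ (4/15) = 71.25.
2.1⁵ = 4084101/100000 falls short of 71.25 but 2.1⁶ = 85766121/1000000 reaches it, so n = 6.

6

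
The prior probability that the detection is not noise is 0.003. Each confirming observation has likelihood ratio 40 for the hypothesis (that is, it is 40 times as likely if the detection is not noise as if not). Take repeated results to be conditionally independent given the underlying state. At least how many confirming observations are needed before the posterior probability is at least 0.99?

3

Prior odds: 0.003 ÷ 0.997 = 3/997.
Likelihood ratio per confirming observation = 40.
Target posterior odds = 0.99/0.01 = 99.
Need (3/997) × 40ⁿ ≥ 99, i.e. 40ⁿ ≥ 32901.
40² = 1600 falls short of 32901 but 40³ = 64000 reaches it, so n = 3.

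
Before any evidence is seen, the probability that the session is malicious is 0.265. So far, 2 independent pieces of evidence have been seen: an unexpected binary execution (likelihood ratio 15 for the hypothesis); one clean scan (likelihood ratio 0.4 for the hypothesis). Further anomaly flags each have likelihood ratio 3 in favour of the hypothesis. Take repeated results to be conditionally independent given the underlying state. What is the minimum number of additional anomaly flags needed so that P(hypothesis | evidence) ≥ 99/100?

4

Prior odds = 0.265/0.735 = 53/147.
Combined Bayes factor of the evidence already in hand = 15 × 0.4 = 6.
Odds after that evidence = (53/147) × 6 = 106/49.
Target odds = 0.99/0.01 = 99.
Need 3ⁿ ≥ 99 ÷ (106/49) = 4851/106.
3³ = 27 falls short of 4851/106 but 3⁴ = 81 reaches it, so n = 4.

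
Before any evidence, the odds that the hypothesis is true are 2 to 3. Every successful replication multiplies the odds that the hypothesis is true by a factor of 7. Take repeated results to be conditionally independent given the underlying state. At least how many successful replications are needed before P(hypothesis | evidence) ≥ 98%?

3

Prior odds = 2/3.
Likelihood ratio per successful replication = 7.
Target posterior odds = 0.98/0.02 = 49.
Require 7ⁿ ≥ 49 ÷ (2/3) = 73.5.
7² = 49 falls short of 73.5 but 7³ = 343 reaches it, so n = 3.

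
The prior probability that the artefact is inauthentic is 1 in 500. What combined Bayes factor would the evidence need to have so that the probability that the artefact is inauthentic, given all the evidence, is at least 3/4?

Prior odds = 0.002/0.998 = 1/499.
Target odds = 0.75/0.25 = 3.
Required Bayes factor = 3 ÷ (1/499) = 1497.

1497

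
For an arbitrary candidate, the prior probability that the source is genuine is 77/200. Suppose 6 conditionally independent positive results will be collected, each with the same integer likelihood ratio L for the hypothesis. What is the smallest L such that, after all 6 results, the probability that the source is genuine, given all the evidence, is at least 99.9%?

Prior odds = 0.385/0.615 = 77/123.
Target odds = 0.999/0.001 = 999.
Need L⁶ ≥ 999 ÷ (77/123) = 122877/77.
3⁶ = 729 < 122877/77 ≤ 4096 = 4⁶, so L = 4.

4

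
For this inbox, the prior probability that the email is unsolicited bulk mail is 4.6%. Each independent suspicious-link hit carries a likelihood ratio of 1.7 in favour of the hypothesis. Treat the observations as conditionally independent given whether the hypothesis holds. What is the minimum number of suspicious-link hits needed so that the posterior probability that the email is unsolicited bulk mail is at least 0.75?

8

Prior odds = 0.046/0.954 = 23/477.
Likelihood ratio per suspicious-link hit = 1.7.
Target posterior odds = 0.75/0.25 = 3.
Require 1.7ⁿ ≥ 3 ÷ (23/477) = 1431/23.
1.7⁷ = 410338673/10000000 falls short of 1431/23 but 1.7⁸ ≈69.7576 reaches it, so n = 8.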